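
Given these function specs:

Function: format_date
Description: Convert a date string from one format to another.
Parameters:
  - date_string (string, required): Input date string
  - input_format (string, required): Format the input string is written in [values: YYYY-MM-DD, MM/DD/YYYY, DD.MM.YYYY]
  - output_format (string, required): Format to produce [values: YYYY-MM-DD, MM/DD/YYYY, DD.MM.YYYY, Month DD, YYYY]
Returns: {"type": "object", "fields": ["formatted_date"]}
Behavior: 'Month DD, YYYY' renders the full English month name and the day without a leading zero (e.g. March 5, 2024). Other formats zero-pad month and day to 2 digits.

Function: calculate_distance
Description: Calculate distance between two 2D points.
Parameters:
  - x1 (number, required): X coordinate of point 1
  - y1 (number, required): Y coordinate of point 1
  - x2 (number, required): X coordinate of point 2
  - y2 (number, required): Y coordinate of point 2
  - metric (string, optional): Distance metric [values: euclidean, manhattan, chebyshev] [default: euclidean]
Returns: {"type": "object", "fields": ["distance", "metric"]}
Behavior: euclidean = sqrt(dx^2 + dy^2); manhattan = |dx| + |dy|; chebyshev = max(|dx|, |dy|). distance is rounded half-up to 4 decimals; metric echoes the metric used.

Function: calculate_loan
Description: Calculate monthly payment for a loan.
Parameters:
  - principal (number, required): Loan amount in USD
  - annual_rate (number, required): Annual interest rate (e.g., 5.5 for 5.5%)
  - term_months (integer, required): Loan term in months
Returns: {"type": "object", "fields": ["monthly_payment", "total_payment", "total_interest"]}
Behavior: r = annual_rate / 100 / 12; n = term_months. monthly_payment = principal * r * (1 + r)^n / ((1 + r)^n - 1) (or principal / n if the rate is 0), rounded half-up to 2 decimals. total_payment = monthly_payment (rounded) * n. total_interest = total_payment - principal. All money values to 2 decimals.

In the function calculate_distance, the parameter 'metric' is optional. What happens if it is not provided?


The calculate_distance spec declares:
  - metric (string, optional): Distance metric [values: euclidean, manhattan, chebyshev] [default: euclidean]
It defaults to euclidean


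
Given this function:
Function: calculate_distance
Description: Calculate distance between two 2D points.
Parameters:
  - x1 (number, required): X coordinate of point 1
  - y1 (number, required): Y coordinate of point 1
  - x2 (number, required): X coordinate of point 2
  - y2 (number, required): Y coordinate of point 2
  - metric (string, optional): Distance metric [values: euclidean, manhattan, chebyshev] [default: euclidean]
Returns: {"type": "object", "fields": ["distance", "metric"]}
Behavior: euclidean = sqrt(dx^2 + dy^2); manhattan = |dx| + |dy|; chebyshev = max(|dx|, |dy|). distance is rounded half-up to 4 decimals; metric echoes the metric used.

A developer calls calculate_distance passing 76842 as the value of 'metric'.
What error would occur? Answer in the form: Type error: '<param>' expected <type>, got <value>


Spec: 'metric' is declared as string; 76842 is an integer.
Type error: 'metric' expected string, got 76842


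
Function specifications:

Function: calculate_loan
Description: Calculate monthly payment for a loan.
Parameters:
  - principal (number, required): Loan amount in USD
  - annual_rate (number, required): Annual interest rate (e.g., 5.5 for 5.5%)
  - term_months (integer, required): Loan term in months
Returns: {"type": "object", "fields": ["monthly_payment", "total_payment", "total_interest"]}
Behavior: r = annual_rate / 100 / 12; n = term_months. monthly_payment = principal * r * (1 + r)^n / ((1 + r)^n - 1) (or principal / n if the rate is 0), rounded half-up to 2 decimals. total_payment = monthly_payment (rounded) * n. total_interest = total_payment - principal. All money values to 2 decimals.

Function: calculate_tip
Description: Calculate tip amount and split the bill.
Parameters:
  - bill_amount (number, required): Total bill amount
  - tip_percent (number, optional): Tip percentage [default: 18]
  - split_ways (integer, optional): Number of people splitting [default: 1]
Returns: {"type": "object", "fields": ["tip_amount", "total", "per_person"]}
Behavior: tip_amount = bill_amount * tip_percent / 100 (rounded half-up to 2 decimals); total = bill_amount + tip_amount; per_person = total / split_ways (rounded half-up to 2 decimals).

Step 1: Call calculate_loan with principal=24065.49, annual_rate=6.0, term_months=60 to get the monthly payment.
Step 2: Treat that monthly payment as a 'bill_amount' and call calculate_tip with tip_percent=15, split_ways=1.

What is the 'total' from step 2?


Step 1: calculate_loan(principal=24065.49, annual_rate=6.0, term_months=60)
  r = 6.0 / 100 / 12 = 0.005 (keep full precision)
  (1 + r)^60 = 1.34885015
  monthly_payment = 24065.49 * 0.005 * 1.34885015 / (1.34885015 - 1) = 465.253342 -> 465.25
  total_payment = 465.25 * 60 = 27915.00
  total_interest = 27915.00 - 24065.49 = 3849.51
  -> monthly_payment = 465.25
Step 2: calculate_tip(bill_amount=465.25, tip_percent=15, split_ways=1)
  tip_amount = 465.25 * 15/100 = 69.7875 -> 69.79
  total = 465.25 + 69.79 = 535.04
  per_person = 535.04 / 1 = 535.04 -> 535.04
  -> total = 535.04
$535.04


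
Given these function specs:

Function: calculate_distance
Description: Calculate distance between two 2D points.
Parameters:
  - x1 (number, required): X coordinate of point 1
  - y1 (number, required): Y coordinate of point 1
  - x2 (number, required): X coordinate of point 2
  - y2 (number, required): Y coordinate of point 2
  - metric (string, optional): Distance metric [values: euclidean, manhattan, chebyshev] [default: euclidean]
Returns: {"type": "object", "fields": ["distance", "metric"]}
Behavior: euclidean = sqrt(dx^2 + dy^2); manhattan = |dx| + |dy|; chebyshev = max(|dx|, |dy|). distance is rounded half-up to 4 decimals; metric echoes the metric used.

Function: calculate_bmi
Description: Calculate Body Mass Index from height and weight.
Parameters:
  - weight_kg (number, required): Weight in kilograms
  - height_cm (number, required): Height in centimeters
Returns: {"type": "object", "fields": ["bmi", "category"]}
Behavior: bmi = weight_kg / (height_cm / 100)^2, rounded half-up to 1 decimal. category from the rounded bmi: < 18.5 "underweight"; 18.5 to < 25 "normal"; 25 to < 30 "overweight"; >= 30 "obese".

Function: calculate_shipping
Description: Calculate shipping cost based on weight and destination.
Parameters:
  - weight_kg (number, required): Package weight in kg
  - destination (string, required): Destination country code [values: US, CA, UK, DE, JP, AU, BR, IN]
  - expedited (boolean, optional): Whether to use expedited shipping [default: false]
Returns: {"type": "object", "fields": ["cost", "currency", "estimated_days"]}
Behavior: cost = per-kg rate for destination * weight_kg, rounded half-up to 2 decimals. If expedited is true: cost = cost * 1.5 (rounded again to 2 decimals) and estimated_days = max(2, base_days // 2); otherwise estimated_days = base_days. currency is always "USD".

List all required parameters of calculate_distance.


Parameters of calculate_distance and their required/optional flag:
  x1: required
  y1: required
  x2: required
  y2: required
  metric: optional
x1, x2, y1, y2


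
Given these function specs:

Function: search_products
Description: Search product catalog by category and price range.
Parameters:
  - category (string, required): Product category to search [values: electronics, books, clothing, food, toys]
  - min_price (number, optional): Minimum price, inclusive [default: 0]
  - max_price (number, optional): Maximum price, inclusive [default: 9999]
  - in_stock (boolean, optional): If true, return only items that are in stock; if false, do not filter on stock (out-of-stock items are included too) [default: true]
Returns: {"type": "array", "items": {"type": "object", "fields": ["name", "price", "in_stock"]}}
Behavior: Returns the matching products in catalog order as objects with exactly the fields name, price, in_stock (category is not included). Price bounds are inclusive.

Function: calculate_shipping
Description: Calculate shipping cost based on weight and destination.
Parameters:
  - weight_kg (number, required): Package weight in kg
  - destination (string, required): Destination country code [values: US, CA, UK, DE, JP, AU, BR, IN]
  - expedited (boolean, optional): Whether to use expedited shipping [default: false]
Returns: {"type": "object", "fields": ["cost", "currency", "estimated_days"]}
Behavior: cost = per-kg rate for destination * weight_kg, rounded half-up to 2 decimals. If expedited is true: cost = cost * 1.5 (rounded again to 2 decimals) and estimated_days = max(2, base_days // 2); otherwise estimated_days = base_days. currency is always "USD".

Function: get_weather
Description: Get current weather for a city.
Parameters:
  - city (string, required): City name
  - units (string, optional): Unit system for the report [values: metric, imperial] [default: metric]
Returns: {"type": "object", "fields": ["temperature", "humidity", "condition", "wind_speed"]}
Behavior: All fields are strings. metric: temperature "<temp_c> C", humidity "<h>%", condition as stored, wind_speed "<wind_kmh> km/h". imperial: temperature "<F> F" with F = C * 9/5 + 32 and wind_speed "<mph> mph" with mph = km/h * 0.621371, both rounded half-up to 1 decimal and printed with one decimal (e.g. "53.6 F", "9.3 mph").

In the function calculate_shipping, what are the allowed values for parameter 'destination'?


The calculate_shipping spec declares:
  - destination (string, required): Destination country code [values: US, CA, UK, DE, JP, AU, BR, IN]
Allowed values:
US, CA, UK, DE, JP, AU, BR, IN


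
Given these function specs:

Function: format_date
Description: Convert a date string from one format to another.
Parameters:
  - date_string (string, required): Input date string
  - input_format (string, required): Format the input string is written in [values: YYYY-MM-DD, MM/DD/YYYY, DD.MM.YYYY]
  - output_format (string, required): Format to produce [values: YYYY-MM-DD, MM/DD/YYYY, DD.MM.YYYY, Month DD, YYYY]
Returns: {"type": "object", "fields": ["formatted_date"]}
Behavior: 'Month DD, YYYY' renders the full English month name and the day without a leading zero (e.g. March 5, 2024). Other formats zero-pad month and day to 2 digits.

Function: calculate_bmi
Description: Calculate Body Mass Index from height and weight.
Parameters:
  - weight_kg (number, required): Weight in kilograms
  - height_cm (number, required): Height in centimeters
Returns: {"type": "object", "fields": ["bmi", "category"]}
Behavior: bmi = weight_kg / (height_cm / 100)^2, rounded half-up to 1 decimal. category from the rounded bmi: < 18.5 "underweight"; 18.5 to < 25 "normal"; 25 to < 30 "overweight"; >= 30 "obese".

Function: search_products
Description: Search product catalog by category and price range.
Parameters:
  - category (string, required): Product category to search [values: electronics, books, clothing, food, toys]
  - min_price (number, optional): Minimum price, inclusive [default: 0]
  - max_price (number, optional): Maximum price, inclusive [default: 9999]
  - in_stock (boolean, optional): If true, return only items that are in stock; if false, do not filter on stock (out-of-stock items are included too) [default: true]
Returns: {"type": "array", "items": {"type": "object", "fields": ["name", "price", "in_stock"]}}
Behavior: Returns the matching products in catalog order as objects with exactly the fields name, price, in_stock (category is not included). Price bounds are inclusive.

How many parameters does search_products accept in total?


Parameters of search_products: category (required), min_price (optional), max_price (optional), in_stock (optional)
Total:
4


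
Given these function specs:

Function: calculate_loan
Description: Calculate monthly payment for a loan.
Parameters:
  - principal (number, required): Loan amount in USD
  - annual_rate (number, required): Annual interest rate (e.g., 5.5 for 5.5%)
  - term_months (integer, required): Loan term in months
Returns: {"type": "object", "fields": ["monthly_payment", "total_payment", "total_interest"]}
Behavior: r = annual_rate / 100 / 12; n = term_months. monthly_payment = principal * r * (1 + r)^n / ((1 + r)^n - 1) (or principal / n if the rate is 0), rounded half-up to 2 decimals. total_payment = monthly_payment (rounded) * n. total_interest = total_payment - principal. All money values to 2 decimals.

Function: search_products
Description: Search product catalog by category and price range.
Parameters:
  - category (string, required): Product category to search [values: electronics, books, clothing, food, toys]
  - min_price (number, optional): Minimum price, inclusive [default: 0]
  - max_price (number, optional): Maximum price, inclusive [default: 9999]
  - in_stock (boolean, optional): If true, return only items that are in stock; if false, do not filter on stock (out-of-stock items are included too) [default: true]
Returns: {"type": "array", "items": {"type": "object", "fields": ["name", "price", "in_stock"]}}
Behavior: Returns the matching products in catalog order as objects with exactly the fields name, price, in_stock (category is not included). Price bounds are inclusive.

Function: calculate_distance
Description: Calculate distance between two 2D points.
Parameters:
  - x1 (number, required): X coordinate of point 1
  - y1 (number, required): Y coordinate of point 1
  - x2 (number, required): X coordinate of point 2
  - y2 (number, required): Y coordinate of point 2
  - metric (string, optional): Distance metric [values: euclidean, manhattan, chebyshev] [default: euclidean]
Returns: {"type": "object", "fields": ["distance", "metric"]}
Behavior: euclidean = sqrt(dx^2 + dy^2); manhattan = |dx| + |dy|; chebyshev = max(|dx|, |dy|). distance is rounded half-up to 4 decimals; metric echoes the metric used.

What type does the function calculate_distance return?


The calculate_distance spec declares Returns: {"type": "object", "fields": ["distance", "metric"]}
Type:
object


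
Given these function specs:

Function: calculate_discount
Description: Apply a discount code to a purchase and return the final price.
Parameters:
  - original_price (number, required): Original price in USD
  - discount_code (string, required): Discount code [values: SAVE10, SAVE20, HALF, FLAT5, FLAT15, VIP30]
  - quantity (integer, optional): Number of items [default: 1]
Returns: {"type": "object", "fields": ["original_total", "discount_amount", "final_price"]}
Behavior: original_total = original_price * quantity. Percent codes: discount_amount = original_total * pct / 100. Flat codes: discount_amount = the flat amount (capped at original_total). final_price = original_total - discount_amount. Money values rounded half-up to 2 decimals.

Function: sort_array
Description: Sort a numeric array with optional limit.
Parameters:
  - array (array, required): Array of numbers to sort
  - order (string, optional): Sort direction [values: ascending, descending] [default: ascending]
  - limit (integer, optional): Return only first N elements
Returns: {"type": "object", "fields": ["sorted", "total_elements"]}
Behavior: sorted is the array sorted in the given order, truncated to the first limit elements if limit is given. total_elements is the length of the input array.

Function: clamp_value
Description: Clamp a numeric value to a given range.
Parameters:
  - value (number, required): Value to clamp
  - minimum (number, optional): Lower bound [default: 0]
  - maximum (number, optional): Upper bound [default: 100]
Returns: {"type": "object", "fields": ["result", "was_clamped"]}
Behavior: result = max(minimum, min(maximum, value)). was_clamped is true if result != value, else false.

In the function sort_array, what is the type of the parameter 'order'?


The sort_array spec declares:
  - order (string, optional): Sort direction [values: ascending, descending] [default: ascending]
Type:
string


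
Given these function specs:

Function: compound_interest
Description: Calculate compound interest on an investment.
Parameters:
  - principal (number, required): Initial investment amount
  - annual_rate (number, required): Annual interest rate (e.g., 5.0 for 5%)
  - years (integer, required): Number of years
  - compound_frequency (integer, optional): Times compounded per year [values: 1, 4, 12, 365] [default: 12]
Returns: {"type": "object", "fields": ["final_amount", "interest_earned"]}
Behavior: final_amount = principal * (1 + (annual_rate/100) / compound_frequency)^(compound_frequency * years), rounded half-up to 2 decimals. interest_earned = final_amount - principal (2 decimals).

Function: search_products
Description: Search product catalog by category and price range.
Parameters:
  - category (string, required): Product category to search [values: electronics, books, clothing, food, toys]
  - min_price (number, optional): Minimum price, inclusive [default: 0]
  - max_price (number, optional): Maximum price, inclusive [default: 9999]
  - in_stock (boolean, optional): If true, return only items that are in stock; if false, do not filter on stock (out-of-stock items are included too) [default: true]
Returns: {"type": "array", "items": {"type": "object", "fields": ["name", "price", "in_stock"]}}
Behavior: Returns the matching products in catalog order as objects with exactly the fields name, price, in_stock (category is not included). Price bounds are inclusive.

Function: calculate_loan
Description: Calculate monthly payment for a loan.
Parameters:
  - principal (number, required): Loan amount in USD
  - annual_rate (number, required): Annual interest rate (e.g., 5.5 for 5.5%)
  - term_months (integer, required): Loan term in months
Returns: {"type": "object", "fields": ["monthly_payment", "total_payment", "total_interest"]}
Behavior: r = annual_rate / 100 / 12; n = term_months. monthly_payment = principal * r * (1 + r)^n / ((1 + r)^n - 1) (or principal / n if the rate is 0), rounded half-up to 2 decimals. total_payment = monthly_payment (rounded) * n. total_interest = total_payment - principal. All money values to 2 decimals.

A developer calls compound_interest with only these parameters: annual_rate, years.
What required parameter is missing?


Required parameters: principal, annual_rate, years
Provided: annual_rate, years
Missing: principal
principal


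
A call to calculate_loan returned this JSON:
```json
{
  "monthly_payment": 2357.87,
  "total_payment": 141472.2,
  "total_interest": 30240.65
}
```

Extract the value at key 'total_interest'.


30240.65


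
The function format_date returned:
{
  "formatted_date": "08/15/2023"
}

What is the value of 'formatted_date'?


08/15/2023


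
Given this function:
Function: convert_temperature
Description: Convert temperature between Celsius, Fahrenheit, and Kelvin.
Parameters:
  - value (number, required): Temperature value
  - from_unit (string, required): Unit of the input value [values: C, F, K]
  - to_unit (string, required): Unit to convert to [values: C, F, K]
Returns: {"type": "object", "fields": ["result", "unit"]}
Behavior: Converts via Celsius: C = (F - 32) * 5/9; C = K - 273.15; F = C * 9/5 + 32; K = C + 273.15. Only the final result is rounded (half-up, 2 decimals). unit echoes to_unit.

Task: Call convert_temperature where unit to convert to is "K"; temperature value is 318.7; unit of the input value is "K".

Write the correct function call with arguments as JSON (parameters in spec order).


Mapping each described value to its parameter name:
  'Unit to convert to' -> to_unit = "K"
  'Temperature value' -> value = 318.7
  'Unit of the input value' -> from_unit = "K"
convert_temperature({"value": 318.7, "from_unit": "K", "to_unit": "K"})


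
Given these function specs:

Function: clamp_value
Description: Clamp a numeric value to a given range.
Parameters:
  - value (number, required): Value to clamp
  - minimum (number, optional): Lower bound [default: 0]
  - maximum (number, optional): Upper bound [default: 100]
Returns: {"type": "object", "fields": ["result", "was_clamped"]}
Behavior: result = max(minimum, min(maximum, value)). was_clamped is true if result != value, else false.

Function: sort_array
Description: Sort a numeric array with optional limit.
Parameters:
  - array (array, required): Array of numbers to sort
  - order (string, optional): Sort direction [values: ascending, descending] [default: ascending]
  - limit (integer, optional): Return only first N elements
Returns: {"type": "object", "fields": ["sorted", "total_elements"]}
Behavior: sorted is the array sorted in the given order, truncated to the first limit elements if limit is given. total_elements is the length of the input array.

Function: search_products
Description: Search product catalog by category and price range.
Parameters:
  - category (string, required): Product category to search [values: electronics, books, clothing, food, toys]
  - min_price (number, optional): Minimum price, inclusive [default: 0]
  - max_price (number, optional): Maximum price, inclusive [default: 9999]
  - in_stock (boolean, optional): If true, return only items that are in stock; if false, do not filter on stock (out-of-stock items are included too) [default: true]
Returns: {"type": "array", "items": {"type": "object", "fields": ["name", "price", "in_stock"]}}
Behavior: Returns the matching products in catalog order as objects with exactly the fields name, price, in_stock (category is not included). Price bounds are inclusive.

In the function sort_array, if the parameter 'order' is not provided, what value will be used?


The sort_array spec declares:
  - order (string, optional): Sort direction [values: ascending, descending] [default: ascending]
Default:
ascending


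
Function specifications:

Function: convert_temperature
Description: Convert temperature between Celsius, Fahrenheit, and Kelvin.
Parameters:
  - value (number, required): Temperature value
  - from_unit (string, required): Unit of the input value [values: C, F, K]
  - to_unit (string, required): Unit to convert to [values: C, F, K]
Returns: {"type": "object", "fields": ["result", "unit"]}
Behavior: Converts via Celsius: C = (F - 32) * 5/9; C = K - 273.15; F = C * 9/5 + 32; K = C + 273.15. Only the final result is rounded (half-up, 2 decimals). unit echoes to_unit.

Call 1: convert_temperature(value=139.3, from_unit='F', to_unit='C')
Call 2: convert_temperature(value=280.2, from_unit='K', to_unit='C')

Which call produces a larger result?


Call 1:
  To C: (139.3 - 32) * 5/9 = 59.611111
  Target is C: 59.611111
  Round to 2 decimals: 59.61
  -> 59.61 C
Call 2:
  To C: 280.2 - 273.15 = 7.05
  Target is C: 7.05
  Round to 2 decimals: 7.05
  -> 7.05 C
Call 1 (59.61 C)


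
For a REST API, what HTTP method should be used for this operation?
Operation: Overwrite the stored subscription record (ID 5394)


GET = read, POST = create, PUT = update/replace, DELETE = remove
This operation is an update/replace.
PUT


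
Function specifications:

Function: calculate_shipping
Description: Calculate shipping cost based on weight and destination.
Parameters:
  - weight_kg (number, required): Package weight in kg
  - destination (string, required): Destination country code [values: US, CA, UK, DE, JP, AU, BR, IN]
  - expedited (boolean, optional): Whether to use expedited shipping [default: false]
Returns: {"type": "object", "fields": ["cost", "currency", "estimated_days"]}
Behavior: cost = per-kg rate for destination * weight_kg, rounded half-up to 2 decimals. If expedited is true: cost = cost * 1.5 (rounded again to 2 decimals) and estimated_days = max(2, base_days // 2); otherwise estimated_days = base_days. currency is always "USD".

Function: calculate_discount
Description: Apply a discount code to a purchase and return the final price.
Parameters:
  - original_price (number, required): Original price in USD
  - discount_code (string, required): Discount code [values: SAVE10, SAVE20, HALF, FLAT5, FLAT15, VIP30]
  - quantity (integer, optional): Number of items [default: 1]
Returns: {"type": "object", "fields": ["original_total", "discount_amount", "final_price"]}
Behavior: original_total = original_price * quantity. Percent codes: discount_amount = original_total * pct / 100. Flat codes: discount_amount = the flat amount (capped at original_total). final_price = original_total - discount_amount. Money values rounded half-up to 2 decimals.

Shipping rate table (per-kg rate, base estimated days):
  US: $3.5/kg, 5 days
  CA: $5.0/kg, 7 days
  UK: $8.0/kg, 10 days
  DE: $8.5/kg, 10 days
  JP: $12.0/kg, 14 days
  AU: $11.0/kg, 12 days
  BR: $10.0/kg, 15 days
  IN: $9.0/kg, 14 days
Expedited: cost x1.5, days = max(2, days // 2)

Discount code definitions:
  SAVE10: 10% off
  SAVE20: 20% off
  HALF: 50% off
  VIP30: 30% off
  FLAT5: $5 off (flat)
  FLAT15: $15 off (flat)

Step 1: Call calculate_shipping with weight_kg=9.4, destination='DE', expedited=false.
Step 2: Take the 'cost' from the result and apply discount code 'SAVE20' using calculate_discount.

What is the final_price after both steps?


Step 1: calculate_shipping(weight_kg=9.4, destination=DE, expedited=false)
  Rate for DE: $8.5/kg, base 10 days
  cost = 8.5 * 9.4 = 79.9 -> 79.90
  expedited not set/false: estimated_days = 10
  -> cost = 79.90 USD
Step 2: calculate_discount(original_price=79.9, discount_code=SAVE20, quantity=1)
  original_total = 79.9 * 1 = 79.90
  SAVE20 = 20% off: discount_amount = 79.90 * 20/100 = 15.98 -> 15.98
  final_price = 79.90 - 15.98 = 63.92
  -> final_price = 63.92
$63.92


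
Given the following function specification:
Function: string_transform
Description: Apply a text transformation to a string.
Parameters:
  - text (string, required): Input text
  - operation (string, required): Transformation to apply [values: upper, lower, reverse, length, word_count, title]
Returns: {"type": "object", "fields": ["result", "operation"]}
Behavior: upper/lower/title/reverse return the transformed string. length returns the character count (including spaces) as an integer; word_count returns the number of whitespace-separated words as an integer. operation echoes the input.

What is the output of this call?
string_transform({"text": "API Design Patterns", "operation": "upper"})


upper('API Design Patterns') = 'API DESIGN PATTERNS'
Output:
{"result": "API DESIGN PATTERNS", "operation": "upper"}


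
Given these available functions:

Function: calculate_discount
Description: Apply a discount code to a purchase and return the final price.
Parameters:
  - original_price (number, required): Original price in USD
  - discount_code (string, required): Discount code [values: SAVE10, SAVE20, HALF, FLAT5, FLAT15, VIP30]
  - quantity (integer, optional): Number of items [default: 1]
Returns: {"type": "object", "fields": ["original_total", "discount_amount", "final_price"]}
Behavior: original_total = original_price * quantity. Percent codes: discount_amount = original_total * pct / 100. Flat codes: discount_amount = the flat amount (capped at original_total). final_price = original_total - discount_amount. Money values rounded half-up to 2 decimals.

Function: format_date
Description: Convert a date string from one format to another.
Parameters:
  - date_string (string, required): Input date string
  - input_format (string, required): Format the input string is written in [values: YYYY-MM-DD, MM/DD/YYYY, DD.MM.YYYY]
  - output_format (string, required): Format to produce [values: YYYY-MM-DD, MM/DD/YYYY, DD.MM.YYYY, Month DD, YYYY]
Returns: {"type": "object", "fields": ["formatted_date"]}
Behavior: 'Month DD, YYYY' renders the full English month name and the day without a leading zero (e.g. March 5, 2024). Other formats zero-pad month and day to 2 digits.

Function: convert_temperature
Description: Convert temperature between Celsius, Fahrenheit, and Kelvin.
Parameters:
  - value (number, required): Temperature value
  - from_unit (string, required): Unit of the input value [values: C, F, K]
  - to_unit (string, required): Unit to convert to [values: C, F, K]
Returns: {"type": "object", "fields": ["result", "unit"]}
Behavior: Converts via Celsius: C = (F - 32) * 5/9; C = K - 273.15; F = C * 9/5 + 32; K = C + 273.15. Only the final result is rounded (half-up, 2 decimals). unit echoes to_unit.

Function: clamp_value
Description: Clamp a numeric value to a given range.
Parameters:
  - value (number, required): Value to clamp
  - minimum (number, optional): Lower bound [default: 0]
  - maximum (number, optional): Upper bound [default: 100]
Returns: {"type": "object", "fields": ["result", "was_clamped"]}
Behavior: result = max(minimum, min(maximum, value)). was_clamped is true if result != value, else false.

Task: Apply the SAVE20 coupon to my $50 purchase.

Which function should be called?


The task needs a function whose description is: Apply a discount code to a purchase and return the final price.
calculate_discount


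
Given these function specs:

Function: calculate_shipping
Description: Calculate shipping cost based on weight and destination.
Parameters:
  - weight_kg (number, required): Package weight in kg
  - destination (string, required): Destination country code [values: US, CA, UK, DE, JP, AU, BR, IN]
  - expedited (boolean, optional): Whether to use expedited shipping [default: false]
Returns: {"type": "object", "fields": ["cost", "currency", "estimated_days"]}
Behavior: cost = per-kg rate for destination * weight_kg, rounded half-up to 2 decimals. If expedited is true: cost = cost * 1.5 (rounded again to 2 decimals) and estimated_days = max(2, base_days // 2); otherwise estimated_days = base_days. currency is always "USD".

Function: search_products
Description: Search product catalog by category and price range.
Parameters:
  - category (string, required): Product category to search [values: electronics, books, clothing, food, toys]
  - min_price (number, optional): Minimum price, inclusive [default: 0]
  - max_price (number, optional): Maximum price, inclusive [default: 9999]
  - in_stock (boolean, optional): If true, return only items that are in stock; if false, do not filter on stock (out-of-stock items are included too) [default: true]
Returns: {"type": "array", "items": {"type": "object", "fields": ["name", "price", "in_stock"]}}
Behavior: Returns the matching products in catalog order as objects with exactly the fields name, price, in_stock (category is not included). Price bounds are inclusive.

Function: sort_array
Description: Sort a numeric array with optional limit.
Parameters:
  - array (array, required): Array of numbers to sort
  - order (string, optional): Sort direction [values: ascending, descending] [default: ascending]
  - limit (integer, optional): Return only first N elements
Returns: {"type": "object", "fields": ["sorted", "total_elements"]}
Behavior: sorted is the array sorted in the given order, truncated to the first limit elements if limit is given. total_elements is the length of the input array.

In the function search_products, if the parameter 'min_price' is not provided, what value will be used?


The search_products spec declares:
  - min_price (number, optional): Minimum price, inclusive [default: 0]
Default:
0


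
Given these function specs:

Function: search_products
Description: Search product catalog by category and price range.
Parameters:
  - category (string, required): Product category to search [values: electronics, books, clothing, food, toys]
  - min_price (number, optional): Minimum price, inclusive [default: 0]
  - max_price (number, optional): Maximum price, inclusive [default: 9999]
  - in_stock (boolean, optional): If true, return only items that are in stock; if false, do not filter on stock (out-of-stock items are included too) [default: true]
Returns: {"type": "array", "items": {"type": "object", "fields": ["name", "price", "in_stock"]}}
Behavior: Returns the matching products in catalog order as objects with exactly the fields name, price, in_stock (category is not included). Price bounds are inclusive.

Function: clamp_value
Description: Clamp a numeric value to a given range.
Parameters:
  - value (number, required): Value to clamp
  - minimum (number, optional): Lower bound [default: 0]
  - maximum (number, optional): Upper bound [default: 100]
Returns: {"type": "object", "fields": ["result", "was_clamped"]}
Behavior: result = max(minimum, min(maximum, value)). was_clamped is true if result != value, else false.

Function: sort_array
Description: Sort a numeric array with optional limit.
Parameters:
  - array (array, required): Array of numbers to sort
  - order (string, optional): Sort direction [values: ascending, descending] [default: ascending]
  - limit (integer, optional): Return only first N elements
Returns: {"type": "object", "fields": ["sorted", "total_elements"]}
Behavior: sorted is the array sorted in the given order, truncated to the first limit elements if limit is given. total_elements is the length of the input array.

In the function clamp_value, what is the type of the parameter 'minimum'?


The clamp_value spec declares:
  - minimum (number, optional): Lower bound [default: 0]
Type:
number


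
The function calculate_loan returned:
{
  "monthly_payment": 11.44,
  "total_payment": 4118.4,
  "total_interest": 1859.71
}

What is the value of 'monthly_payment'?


11.44


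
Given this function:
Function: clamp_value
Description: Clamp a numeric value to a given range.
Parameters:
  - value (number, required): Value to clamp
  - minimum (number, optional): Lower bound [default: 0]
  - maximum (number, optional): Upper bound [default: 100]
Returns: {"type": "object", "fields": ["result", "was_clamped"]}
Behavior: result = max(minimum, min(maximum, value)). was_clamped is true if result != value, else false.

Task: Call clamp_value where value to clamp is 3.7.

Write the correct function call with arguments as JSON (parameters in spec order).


Mapping each described value to its parameter name:
  'Value to clamp' -> value = 3.7
clamp_value({"value": 3.7})


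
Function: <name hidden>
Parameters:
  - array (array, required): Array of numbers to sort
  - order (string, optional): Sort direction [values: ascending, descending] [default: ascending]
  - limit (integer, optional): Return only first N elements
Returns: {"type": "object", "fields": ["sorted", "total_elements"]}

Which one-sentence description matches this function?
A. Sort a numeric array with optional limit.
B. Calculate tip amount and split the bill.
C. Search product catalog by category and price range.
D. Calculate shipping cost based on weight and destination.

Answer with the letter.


Parameters array, order, limit and return ["sorted", "total_elements"] fit: Sort a numeric array with optional limit.
A


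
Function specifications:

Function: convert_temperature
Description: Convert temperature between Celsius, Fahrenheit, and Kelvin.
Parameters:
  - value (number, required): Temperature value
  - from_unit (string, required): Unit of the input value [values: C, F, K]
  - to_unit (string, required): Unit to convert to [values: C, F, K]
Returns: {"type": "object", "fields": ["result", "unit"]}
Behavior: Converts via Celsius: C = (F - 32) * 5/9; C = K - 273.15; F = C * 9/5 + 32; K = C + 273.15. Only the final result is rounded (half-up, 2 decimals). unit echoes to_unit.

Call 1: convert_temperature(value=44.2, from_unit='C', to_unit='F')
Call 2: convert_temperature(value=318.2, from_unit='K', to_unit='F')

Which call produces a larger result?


Call 1:
  Input already in C: 44.2
  To F: 44.2 * 9/5 + 32 = 111.56
  Round to 2 decimals: 111.56
  -> 111.56 F
Call 2:
  To C: 318.2 - 273.15 = 45.05
  To F: 45.05 * 9/5 + 32 = 113.09
  Round to 2 decimals: 113.09
  -> 113.09 F
Call 2 (113.09 F)


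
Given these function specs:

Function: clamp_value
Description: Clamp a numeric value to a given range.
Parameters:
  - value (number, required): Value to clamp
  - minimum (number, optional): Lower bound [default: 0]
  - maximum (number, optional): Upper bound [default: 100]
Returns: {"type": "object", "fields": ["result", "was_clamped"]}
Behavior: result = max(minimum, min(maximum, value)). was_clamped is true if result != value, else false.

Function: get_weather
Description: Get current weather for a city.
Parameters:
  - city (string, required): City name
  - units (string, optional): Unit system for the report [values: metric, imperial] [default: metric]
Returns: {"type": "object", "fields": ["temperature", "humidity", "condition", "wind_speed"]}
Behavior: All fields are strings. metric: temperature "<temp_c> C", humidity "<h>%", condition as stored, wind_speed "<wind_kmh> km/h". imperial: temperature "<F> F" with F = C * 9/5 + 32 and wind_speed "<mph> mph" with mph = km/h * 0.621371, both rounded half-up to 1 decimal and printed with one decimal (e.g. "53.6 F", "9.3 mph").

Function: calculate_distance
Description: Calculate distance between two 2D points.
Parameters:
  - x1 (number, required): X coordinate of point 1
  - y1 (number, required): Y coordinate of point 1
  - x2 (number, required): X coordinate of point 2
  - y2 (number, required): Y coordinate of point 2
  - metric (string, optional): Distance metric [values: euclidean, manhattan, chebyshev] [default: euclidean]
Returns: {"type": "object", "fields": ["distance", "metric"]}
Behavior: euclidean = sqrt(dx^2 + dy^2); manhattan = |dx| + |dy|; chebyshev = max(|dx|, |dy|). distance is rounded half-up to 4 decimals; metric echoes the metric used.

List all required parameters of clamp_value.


Parameters of clamp_value and their required/optional flag:
  value: required
  minimum: optional
  maximum: optional
value


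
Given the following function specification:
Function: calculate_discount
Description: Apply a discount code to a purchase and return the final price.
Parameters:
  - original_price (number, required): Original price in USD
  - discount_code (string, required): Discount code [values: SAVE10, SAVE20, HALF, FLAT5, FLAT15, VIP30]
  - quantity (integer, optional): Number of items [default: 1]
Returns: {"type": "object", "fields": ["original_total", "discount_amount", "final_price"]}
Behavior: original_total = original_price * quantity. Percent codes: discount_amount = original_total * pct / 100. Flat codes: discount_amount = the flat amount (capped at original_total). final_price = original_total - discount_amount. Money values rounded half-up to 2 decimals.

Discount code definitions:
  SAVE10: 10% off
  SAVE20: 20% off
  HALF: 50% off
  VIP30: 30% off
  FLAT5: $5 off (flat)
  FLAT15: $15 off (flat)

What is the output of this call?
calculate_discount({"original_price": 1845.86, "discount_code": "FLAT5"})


Defaults applied: quantity=1
original_total = 1845.86 * 1 = 1845.86
FLAT5 = $5 flat: discount_amount = min(5.00, 1845.86) = 5.00
final_price = 1845.86 - 5.00 = 1840.86
Output:
{"original_total": 1845.86, "discount_amount": 5.0, "final_price": 1840.86}


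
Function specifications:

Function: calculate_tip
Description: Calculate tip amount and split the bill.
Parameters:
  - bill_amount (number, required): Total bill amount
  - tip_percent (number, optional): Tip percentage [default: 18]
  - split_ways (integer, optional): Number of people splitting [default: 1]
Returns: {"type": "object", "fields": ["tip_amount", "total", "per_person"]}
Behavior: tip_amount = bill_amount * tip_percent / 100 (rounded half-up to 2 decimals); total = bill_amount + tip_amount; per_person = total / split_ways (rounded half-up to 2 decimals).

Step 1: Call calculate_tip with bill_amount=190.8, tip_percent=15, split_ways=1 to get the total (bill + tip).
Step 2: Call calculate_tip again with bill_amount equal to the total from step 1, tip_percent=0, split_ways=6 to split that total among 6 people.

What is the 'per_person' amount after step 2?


Step 1: calculate_tip(bill_amount=190.8, tip_percent=15, split_ways=1)
  tip_amount = 190.8 * 15/100 = 28.62 -> 28.62
  total = 190.8 + 28.62 = 219.42
  per_person = 219.42 / 1 = 219.42 -> 219.42
  -> total = 219.42
Step 2: calculate_tip(bill_amount=219.42, tip_percent=0, split_ways=6)
  tip_amount = 219.42 * 0/100 = 0 -> 0.00
  total = 219.42 + 0.00 = 219.42
  per_person = 219.42 / 6 = 36.57 -> 36.57
  -> per_person = 36.57
$36.57


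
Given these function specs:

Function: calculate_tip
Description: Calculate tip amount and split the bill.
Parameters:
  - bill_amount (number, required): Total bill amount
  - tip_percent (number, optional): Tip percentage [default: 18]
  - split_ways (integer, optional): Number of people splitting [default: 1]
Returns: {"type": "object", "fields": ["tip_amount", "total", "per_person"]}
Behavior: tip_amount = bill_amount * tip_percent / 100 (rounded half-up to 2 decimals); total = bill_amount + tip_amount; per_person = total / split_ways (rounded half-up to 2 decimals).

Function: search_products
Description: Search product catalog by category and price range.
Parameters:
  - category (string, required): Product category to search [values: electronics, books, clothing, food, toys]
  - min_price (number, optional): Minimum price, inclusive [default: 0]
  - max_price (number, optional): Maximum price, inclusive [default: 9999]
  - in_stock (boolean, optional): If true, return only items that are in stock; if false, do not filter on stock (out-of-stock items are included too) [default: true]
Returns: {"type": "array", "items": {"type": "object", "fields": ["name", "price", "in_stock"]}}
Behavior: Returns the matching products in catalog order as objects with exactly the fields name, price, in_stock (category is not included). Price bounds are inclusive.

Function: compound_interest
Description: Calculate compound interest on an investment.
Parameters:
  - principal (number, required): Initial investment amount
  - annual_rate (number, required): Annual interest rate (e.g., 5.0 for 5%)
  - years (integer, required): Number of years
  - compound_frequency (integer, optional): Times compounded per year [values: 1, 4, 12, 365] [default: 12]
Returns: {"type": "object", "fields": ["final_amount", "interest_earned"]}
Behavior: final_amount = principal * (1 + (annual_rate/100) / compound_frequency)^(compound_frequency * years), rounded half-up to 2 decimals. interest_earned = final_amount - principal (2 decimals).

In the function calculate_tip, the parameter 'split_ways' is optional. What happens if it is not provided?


The calculate_tip spec declares:
  - split_ways (integer, optional): Number of people splitting [default: 1]
It defaults to 1
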